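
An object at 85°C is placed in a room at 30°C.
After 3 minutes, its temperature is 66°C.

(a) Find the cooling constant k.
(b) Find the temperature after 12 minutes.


Newton's law: T(t) = T_a + (T₀ - T_a)e^(-kt).
(a) Use T(3) = 66: (66 - 30)/(85 - 30) = e^(-k·3), so k = -ln(0.655)/3 ≈ 0.1413.
(b) Apply k to t = 12: T(12) = 30 + (55)e^(-1.695) ≈ 40.1°C.


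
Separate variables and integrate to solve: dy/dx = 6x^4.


Integrate both sides with respect to x: y = ∫ 6x^4 dx = (6/5)x^5 + C.


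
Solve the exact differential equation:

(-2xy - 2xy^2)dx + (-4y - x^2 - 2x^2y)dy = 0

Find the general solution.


Check exactness: ∂M/∂y = -2x - 4xy and ∂N/∂x = -2x - 4xy; equal, so the equation is exact.
Integrate M with respect to x (treating y as constant): ∫M dx = -x^2y - x^2y^2 + h(y).
Differentiate w.r.t. y and set equal to N: the x-dependent terms already match, leaving h'(y) = -4y. Integrate: h(y) = -2y^2.
So F(x,y) = -2y^2 - x^2y - x^2y^2.
General solution: -2y^2 - x^2y - x^2y^2 = C.


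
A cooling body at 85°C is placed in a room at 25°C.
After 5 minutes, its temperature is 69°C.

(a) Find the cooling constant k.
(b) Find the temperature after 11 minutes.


Newton's law: T(t) = T_a + (T₀ - T_a)e^(-kt).
(a) Use T(5) = 69: (69 - 25)/(85 - 25) = e^(-k·5), so k = -ln(0.733)/5 ≈ 0.0620.
(b) Apply k to t = 11: T(11) = 25 + (60)e^(-0.682) ≈ 55.3°C.


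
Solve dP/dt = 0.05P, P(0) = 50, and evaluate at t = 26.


The ODE dP/dt = 0.05P has solution P(t) = P(0)e^(0.05t).
Substitute P(0) = 50 and t = 26: P(26) = 50 e^(1.30) ≈ 183.


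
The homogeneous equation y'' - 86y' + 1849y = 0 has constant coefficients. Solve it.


Characteristic equation: r² - 86r + 1849 = 0, i.e. (r - 43)² = 0.
Repeated root r = 43; include an x factor for the second linearly independent solution.
General solution: y = (C₁ + C₂x)e^(43x).


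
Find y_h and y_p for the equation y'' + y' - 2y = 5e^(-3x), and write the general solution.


Characteristic roots of r² + r - 2 = 0 are -2, 1.
y_h = C₁e^(-2x) + C₂e^(x).
Forcing exponent -3 is not a characteristic root; try y_p = Ae^(-3x).
Substitute: A·(9 + (1)·-3 + (-2)) = A·4 = 5, so A = 5/4.
General solution: y = C₁e^(-2x) + C₂e^(x) + (5/4)e^(-3x).


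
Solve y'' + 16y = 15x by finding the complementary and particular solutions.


Homogeneous: r² + 16 = 0 ⇒ r = ±4i, y_h = C₁cos(4x) + C₂sin(4x).
Polynomial forcing; try y_p = Ax + B. Then y_p'' + 16 y_p = 16(Ax + B) = 15x, so B = 0 and A = 15/16.
General solution: y = C₁cos(4x) + C₂sin(4x) + (15/16)x.


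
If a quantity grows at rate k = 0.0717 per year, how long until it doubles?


Exponential growth: P(t) = P₀ e^(0.0717t). Set P(t)/P₀ = 2: e^(0.0717t) = 2.
Solve: t = ln(2)/0.0717 ≈ 9.67 years.


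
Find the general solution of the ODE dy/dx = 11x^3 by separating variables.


Integrate both sides with respect to x: y = ∫ 11x^3 dx = (11/4)x^4 + C.


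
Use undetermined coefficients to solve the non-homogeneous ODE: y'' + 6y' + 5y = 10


Characteristic roots of r² + 6r + 5 = 0 are -5, -1.
y_h = C₁e^(-5x) + C₂e^(-x).
Constant forcing; try y_p = A. Then 5A = 10 ⇒ A = 2.
General solution: y = C₁e^(-5x) + C₂e^(-x) + 2.


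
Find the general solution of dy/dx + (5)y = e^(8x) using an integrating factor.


P(x) = 5 ⇒ μ = e^(5x).
(μ y)' = e^(13x) ⇒ μ y = e^(13x)/13 + C.
Divide by μ: y = (1/13)e^(8x) + Ce^(-5x).


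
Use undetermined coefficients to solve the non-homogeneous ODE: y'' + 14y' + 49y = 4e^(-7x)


Characteristic polynomial (r + 7)² = 0; repeated root r = -7.
y_h = (C₁ + C₂x)e^(-7x). Forcing matches the repeated root (resonance), so try y_p = Ax² e^(-7x).
Substitute and solve for A: 2A = 4, so A = 2.
General solution: y = (C₁ + C₂x + 2x²)e^(-7x).


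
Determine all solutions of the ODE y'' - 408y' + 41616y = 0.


Characteristic equation: r² - 408r + 41616 = 0, i.e. (r - 204)² = 0.
Repeated root r = 204; include an x factor for the second linearly independent solution.
General solution: y = (C₁ + C₂x)e^(204x).


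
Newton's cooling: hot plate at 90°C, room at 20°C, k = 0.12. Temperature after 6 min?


Newton's law: dT/dt = -k(T - T_a) has solution T(t) = T_a + (T₀ - T_a)e^(-kt).
Plug in T_a = 20, T₀ = 90, k = 0.12, t = 6: T(6) = 20 + (70)e^(-0.72) ≈ 54.1°C.


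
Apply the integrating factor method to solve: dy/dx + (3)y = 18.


P(x) = 3, Q(x) = 18; integrating factor μ = e^(3x).
(μ y)' = 18e^(3x) ⇒ μ y = 6e^(3x) + C.
Divide by μ: y = 6 + Ce^(-3x).


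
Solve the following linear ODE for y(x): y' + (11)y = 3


P(x) = 11, Q(x) = 3; integrating factor μ = e^(11x).
(μ y)' = 3e^(11x) ⇒ μ y = (3/11)e^(11x) + C.
Divide by μ: y = 3/11 + Ce^(-11x).


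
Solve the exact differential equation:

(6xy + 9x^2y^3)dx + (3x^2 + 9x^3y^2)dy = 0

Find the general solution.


Check exactness: ∂M/∂y = 6x + 27x^2y^2 and ∂N/∂x = 6x + 27x^2y^2; equal, so the equation is exact.
Integrate M with respect to x (treating y as constant): ∫M dx = 3x^2y + 3x^3y^3 + h(y).
Differentiate w.r.t. y and set equal to N: all terms match, so h'(y) = 0 and h is a constant absorbed into C.
General solution: 3x^2y + 3x^3y^3 = C.


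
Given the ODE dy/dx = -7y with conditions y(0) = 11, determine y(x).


General solution of y' = -7y is y = Ce^(-7x).
Apply y(0) = 11: C = 11.
Particular solution: y = 11e^(-7x).


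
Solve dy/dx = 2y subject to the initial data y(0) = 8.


General solution of y' = 2y is y = Ce^(2x).
Apply y(0) = 8: C = 8.
Particular solution: y = 8e^(2x).


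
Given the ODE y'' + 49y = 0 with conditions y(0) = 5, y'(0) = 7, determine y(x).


Characteristic roots of r² + 49 = 0 are ±7i, so y = C₁cos(7x) + C₂sin(7x).
Apply y(0) = 5: C₁ = 5. Differentiate and apply y'(0) = 7: 7·C₂ = 7, so C₂ = 1.
Particular solution: y = 5cos(7x) + sin(7x).


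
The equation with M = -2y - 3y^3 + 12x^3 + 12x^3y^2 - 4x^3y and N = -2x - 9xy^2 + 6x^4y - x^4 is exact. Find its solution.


Check exactness: ∂M/∂y = -2 - 9y^2 + 24x^3y - 4x^3 and ∂N/∂x = -2 - 9y^2 + 24x^3y - 4x^3; equal, so the equation is exact.
Integrate M with respect to x (treating y as constant): ∫M dx = -2xy - 3xy^3 + 3x^4 + 3x^4y^2 - x^4y + h(y).
Differentiate w.r.t. y and set equal to N: all terms match, so h'(y) = 0 and h is a constant absorbed into C.
General solution: -2xy - 3xy^3 + 3x^4 + 3x^4y^2 - x^4y = C.


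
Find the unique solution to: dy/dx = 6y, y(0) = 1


General solution of y' = 6y is y = Ce^(6x).
Apply y(0) = 1: C = 1.
Particular solution: y = e^(6x).


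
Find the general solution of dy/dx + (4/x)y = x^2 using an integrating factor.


P(x) = 4/x ⇒ μ = x^4.
(x^4 y)' = x^6 ⇒ x^4 y = x^7/(7) + C.
Solve for y: y = (1/7)x^3 + C/x^4.


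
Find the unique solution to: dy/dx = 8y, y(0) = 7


General solution of y' = 8y is y = Ce^(8x).
Apply y(0) = 7: C = 7.
Particular solution: y = 7e^(8x).


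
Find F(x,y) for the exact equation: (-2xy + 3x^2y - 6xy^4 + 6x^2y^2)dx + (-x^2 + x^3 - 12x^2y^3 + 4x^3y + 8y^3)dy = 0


Check exactness: ∂M/∂y = -2x + 3x^2 - 24xy^3 + 12x^2y and ∂N/∂x = -2x + 3x^2 - 24xy^3 + 12x^2y; equal, so the equation is exact.
Integrate M with respect to x (treating y as constant): ∫M dx = -x^2y + x^3y - 3x^2y^4 + 2x^3y^2 + h(y).
Differentiate w.r.t. y and set equal to N: the x-dependent terms already match, leaving h'(y) = 8y^3. Integrate: h(y) = 2y^4.
So F(x,y) = -x^2y + x^3y - 3x^2y^4 + 2x^3y^2 + 2y^4.
General solution: -x^2y + x^3y - 3x^2y^4 + 2x^3y^2 + 2y^4 = C.


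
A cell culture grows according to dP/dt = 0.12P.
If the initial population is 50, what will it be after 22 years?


The ODE dP/dt = 0.12P has solution P(t) = P(0)e^(0.12t).
Substitute P(0) = 50 and t = 22: P(22) = 50 e^(2.64) ≈ 701.


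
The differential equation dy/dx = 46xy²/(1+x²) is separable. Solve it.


Separate: dy/y² = 46x/(1+x²) dx.
Integrate LHS: ∫ dy/y² = -1/y.
Integrate RHS via u = 1+x²: 23ln(1+x²) + C.
Result: -1/y = 23ln(1+x²) + C.


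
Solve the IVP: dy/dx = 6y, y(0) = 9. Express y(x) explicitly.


General solution of y' = 6y is y = Ce^(6x).
Apply y(0) = 9: C = 9.
Particular solution: y = 9e^(6x).


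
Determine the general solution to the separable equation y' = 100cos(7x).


g(y) = 1, so integrate directly: y = ∫ 100cos(7x) dx = (100/7)sin(7x) + C.


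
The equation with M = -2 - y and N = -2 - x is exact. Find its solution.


Check exactness: ∂M/∂y = -1 and ∂N/∂x = -1; equal, so the equation is exact.
Integrate M with respect to x (treating y as constant): ∫M dx = -2x - xy + h(y).
Differentiate w.r.t. y and set equal to N: the x-dependent terms already match, leaving h'(y) = -2. Integrate: h(y) = -2y.
So F(x,y) = -2x - 2y - xy.
General solution: -2x - 2y - xy = C.


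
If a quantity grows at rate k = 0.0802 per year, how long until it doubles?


Exponential growth: P(t) = P₀ e^(0.0802t). Set P(t)/P₀ = 2: e^(0.0802t) = 2.
Solve: t = ln(2)/0.0802 ≈ 8.64 years.


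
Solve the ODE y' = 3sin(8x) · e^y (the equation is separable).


Separate: e^(-y) dy = 3sin(8x) dx.
Integrate: -e^(-y) = -(3/8)cos(8x) + C₀.
Rearrange: e^(-y) = (3/8)cos(8x) + C.


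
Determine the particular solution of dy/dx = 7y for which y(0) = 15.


General solution of y' = 7y is y = Ce^(7x).
Apply y(0) = 15: C = 15.
Particular solution: y = 15e^(7x).


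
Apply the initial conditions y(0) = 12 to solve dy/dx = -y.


General solution of y' = -y is y = Ce^(-x).
Apply y(0) = 12: C = 12.
Particular solution: y = 12e^(-x).


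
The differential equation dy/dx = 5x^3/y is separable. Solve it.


Separate variables: y dy = 5x^3 dx.
Integrate both sides: y²/2 = (5/4)x^4 + C₀.
Multiply by 2: y² = (5/2)x^4 + C.


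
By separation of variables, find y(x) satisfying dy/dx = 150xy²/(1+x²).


Separate: dy/y² = 150x/(1+x²) dx.
Integrate LHS: ∫ dy/y² = -1/y.
Integrate RHS via u = 1+x²: 75ln(1+x²) + C.
Result: -1/y = 75ln(1+x²) + C.


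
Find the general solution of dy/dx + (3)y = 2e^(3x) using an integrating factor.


P(x) = 3 ⇒ μ = e^(3x).
(μ y)' = 2e^(6x) ⇒ μ y = (2/6)e^(6x) + C.
Divide by μ: y = (1/3)e^(3x) + Ce^(-3x).


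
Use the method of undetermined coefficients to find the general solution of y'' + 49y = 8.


Homogeneous part: r² + 49 = 0 ⇒ r = ±7i, so y_h = C₁cos(7x) + C₂sin(7x).
Try constant y_p = A; plug in: 49A = 8 ⇒ A = 8/49.
General solution: y = C₁cos(7x) + C₂sin(7x) + 8/49.


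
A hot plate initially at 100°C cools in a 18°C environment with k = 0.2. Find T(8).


Newton's law: dT/dt = -k(T - T_a) has solution T(t) = T_a + (T₀ - T_a)e^(-kt).
Plug in T_a = 18, T₀ = 100, k = 0.2, t = 8: T(8) = 18 + (82)e^(-1.60) ≈ 34.6°C.


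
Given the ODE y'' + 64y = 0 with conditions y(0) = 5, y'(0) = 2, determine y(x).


Characteristic roots of r² + 64 = 0 are ±8i, so y = C₁cos(8x) + C₂sin(8x).
Apply y(0) = 5: C₁ = 5. Differentiate and apply y'(0) = 2: 8·C₂ = 2, so C₂ = 1/4.
Particular solution: y = 5cos(8x) + (1/4)sin(8x).


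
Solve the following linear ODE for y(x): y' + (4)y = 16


P(x) = 4, Q(x) = 16; integrating factor μ = e^(4x).
(μ y)' = 16e^(4x) ⇒ μ y = 4e^(4x) + C.
Divide by μ: y = 4 + Ce^(-4x).


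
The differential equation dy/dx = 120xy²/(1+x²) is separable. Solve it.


Separate: dy/y² = 120x/(1+x²) dx.
Integrate LHS: ∫ dy/y² = -1/y.
Integrate RHS via u = 1+x²: 60ln(1+x²) + C.
Result: -1/y = 60ln(1+x²) + C.


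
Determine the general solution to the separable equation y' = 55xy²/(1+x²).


Separate: dy/y² = 55x/(1+x²) dx.
Integrate LHS: ∫ dy/y² = -1/y.
Integrate RHS via u = 1+x²: (55/2)ln(1+x²) + C.
Result: -1/y = (55/2)ln(1+x²) + C.


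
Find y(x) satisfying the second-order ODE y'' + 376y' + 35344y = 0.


Characteristic equation: r² + 376r + 35344 = 0, i.e. (r + 188)² = 0.
Repeated root r = -188; include an x factor for the second linearly independent solution.
General solution: y = (C₁ + C₂x)e^(-188x).


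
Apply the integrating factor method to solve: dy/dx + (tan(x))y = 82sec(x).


P(x) = tan(x) ⇒ μ = e^(∫tan(x)dx) = sec(x).
(sec(x) y)' = 82sec²(x) ⇒ sec(x) y = 82tan(x) + C.
Multiply by cos(x): y = 82sin(x) + C·cos(x).


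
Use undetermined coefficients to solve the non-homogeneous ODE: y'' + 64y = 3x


Homogeneous: r² + 64 = 0 ⇒ r = ±8i, y_h = C₁cos(8x) + C₂sin(8x).
Polynomial forcing; try y_p = Ax + B. Then y_p'' + 64 y_p = 64(Ax + B) = 3x, so B = 0 and A = 3/64.
General solution: y = C₁cos(8x) + C₂sin(8x) + (3/64)x.


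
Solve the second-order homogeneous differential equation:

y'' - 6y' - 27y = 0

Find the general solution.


Characteristic equation: r² - 6r - 27 = 0.
Factor: (r + 3)(r - 9) = 0 ⇒ r = -3, 9 (distinct real).
General solution: y = C₁e^(-3x) + C₂e^(9x).


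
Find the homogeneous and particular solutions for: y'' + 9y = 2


Homogeneous part: r² + 9 = 0 ⇒ r = ±3i, so y_h = C₁cos(3x) + C₂sin(3x).
Try constant y_p = A; plug in: 9A = 2 ⇒ A = 2/9.
General solution: y = C₁cos(3x) + C₂sin(3x) + 2/9.


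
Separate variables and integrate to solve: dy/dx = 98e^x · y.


Separate variables: dy/y = 98e^x dx.
Integrate: ln|y| = 98e^x + C₀.
Exponentiate: y = Ce^(98e^x).


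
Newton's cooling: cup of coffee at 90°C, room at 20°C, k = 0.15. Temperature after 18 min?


Newton's law: dT/dt = -k(T - T_a) has solution T(t) = T_a + (T₀ - T_a)e^(-kt).
Plug in T_a = 20, T₀ = 90, k = 0.15, t = 18: T(18) = 20 + (70)e^(-2.70) ≈ 24.7°C.


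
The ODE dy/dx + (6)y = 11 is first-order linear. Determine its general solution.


P(x) = 6, Q(x) = 11; integrating factor μ = e^(6x).
(μ y)' = 11e^(6x) ⇒ μ y = (11/6)e^(6x) + C.
Divide by μ: y = 11/6 + Ce^(-6x).


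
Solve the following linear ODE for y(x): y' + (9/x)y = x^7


P(x) = 9/x ⇒ μ = x^9.
(x^9 y)' = x^9·x^7 = x^16.
Integrate: x^9 y = x^17/(17) + C.
Solve for y: y = (1/17)x^8 + C/x^9.


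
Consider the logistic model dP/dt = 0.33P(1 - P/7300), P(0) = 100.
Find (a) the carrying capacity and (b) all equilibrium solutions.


Logistic ODE dP/dt = 0.33P(1 - P/7300) has equilibria where dP/dt = 0, i.e. P = 0 or P = 7300.
The coefficient (1 - P/K) = 0 when P = K, identifying K = 7300 as the carrying capacity.
(a) K = 7300; (b) equilibria P = 0 and P = 7300.


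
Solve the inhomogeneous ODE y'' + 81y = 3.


Homogeneous part: r² + 81 = 0 ⇒ r = ±9i, so y_h = C₁cos(9x) + C₂sin(9x).
Try constant y_p = A; plug in: 81A = 3 ⇒ A = 1/27.
General solution: y = C₁cos(9x) + C₂sin(9x) + 1/27.


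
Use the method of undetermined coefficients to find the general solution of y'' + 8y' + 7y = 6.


Characteristic roots of r² + 8r + 7 = 0 are -1, -7.
y_h = C₁e^(-x) + C₂e^(-7x).
Constant forcing; try y_p = A. Then 7A = 6 ⇒ A = 6/7.
General solution: y = C₁e^(-x) + C₂e^(-7x) + 6/7.


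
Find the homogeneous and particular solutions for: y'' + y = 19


Homogeneous part: r² + 1 = 0 ⇒ r = ±1i, so y_h = C₁cos(x) + C₂sin(x).
Try constant y_p = A; plug in: 1A = 19 ⇒ A = 19.
General solution: y = C₁cos(x) + C₂sin(x) + 19.


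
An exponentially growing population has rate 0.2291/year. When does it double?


Exponential growth: P(t) = P₀ e^(0.2291t). Set P(t)/P₀ = 2: e^(0.2291t) = 2.
Solve: t = ln(2)/0.2291 ≈ 3.03 years.


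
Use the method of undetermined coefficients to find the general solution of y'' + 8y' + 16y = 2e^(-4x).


Characteristic polynomial (r + 4)² = 0; repeated root r = -4.
y_h = (C₁ + C₂x)e^(-4x). Forcing matches the repeated root (resonance), so try y_p = Ax² e^(-4x).
Substitute and solve for A: 2A = 2, so A = 1.
General solution: y = (C₁ + C₂x + x²)e^(-4x).


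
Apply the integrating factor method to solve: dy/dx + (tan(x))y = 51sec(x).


P(x) = tan(x) ⇒ μ = e^(∫tan(x)dx) = sec(x).
(sec(x) y)' = 51sec²(x) ⇒ sec(x) y = 51tan(x) + C.
Multiply by cos(x): y = 51sin(x) + C·cos(x).


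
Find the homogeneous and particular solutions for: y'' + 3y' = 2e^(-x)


Characteristic roots of r² + 3r = 0 are 0, -3.
y_h = C₁ + C₂e^(-3x).
Forcing exponent -1 is not a characteristic root; try y_p = Ae^(-x).
Substitute: A·(1 + (3)·-1 + (0)) = A·-2 = 2, so A = -1.
General solution: y = C₁ + C₂e^(-3x) - e^(-x).


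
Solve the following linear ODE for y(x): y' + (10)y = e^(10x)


P(x) = 10 ⇒ μ = e^(10x).
(μ y)' = e^(20x) ⇒ μ y = e^(20x)/20 + C.
Divide by μ: y = (1/20)e^(10x) + Ce^(-10x).


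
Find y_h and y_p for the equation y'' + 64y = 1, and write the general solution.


Homogeneous part: r² + 64 = 0 ⇒ r = ±8i, so y_h = C₁cos(8x) + C₂sin(8x).
Try constant y_p = A; plug in: 64A = 1 ⇒ A = 1/64.
General solution: y = C₁cos(8x) + C₂sin(8x) + 1/64.


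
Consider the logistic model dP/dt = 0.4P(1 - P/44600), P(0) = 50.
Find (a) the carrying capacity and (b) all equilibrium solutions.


Logistic ODE dP/dt = 0.4P(1 - P/44600) has equilibria where dP/dt = 0, i.e. P = 0 or P = 44600.
The coefficient (1 - P/K) = 0 when P = K, identifying K = 44600 as the carrying capacity.
(a) K = 44600; (b) equilibria P = 0 and P = 44600.


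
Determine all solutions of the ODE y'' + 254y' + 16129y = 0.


Characteristic equation: r² + 254r + 16129 = 0, i.e. (r + 127)² = 0.
Repeated root r = -127; include an x factor for the second linearly independent solution.
General solution: y = (C₁ + C₂x)e^(-127x).


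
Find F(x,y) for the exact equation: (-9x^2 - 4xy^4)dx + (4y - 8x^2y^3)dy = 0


Check exactness: ∂M/∂y = -16xy^3 and ∂N/∂x = -16xy^3; equal, so the equation is exact.
Integrate M with respect to x (treating y as constant): ∫M dx = -3x^3 - 2x^2y^4 + h(y).
Differentiate w.r.t. y and set equal to N: the x-dependent terms already match, leaving h'(y) = 4y. Integrate: h(y) = 2y^2.
So F(x,y) = -3x^3 + 2y^2 - 2x^2y^4.
General solution: -3x^3 + 2y^2 - 2x^2y^4 = C.


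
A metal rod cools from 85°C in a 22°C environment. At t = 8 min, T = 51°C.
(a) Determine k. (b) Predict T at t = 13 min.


Newton's law: T(t) = T_a + (T₀ - T_a)e^(-kt).
(a) Use T(8) = 51: (51 - 22)/(85 - 22) = e^(-k·8), so k = -ln(0.460)/8 ≈ 0.0970.
(b) Apply k to t = 13: T(13) = 22 + (63)e^(-1.261) ≈ 39.9°C.


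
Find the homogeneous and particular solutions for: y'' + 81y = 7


Homogeneous part: r² + 81 = 0 ⇒ r = ±9i, so y_h = C₁cos(9x) + C₂sin(9x).
Try constant y_p = A; plug in: 81A = 7 ⇒ A = 7/81.
General solution: y = C₁cos(9x) + C₂sin(9x) + 7/81.


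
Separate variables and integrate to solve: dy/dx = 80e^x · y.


Separate variables: dy/y = 80e^x dx.
Integrate: ln|y| = 80e^x + C₀.
Exponentiate: y = Ce^(80e^x).


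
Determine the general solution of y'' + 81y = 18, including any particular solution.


Homogeneous part: r² + 81 = 0 ⇒ r = ±9i, so y_h = C₁cos(9x) + C₂sin(9x).
Try constant y_p = A; plug in: 81A = 18 ⇒ A = 2/9.
General solution: y = C₁cos(9x) + C₂sin(9x) + 2/9.


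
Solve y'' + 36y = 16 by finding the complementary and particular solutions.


Homogeneous part: r² + 36 = 0 ⇒ r = ±6i, so y_h = C₁cos(6x) + C₂sin(6x).
Try constant y_p = A; plug in: 36A = 16 ⇒ A = 4/9.
General solution: y = C₁cos(6x) + C₂sin(6x) + 4/9.


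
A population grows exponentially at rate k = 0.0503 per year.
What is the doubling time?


Exponential growth: P(t) = P₀ e^(0.0503t). Set P(t)/P₀ = 2: e^(0.0503t) = 2.
Solve: t = ln(2)/0.0503 ≈ 13.78 years.


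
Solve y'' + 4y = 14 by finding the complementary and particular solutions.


Homogeneous part: r² + 4 = 0 ⇒ r = ±2i, so y_h = C₁cos(2x) + C₂sin(2x).
Try constant y_p = A; plug in: 4A = 14 ⇒ A = 7/2.
General solution: y = C₁cos(2x) + C₂sin(2x) + 7/2.


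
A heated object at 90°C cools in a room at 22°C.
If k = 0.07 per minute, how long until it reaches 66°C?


From T(t) = T_a + (T₀ - T_a)e^(-kt), set T(t) = 66:
(66 - 22) / (90 - 22) = e^(-0.07t), so t = -ln(0.647)/0.07 ≈ 6.2 minutes.


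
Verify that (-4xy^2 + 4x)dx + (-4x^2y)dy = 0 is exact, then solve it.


Check exactness: ∂M/∂y = -8xy and ∂N/∂x = -8xy; equal, so the equation is exact.
Integrate M with respect to x (treating y as constant): ∫M dx = -2x^2y^2 + 2x^2 + h(y).
Differentiate w.r.t. y and set equal to N: all terms match, so h'(y) = 0 and h is a constant absorbed into C.
General solution: -2x^2y^2 + 2x^2 = C.


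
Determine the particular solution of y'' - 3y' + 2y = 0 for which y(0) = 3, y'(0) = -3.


Characteristic roots of r² - 3r + 2 = 0 are 1, 2.
General solution y = c₁ e^(x) + c₂ e^(2x).
Apply y(0) = 3: c₁ + c₂ = 3. Apply y'(0) = -3: 1 c₁ + 2 c₂ = -3.
Solve: c₁ = 9, c₂ = -6.
Particular solution: y = 9e^(x) - 6e^(2x).


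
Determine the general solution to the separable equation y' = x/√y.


Separate: √y dy = x dx.
Integrate: (2/3)y^(3/2) = (1/2)x² + C.


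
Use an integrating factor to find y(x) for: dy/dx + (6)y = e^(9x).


P(x) = 6 ⇒ μ = e^(6x).
(μ y)' = e^(15x) ⇒ μ y = e^(15x)/15 + C.
Divide by μ: y = (1/15)e^(9x) + Ce^(-6x).


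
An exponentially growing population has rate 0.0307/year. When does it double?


Exponential growth: P(t) = P₀ e^(0.0307t). Set P(t)/P₀ = 2: e^(0.0307t) = 2.
Solve: t = ln(2)/0.0307 ≈ 22.58 years.


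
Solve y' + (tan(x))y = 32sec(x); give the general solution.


P(x) = tan(x) ⇒ μ = e^(∫tan(x)dx) = sec(x).
(sec(x) y)' = 32sec²(x) ⇒ sec(x) y = 32tan(x) + C.
Multiply by cos(x): y = 32sin(x) + C·cos(x).


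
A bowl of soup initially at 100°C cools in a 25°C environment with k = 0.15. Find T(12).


Newton's law: dT/dt = -k(T - T_a) has solution T(t) = T_a + (T₀ - T_a)e^(-kt).
Plug in T_a = 25, T₀ = 100, k = 0.15, t = 12: T(12) = 25 + (75)e^(-1.80) ≈ 37.4°C.


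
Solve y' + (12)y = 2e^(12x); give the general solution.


P(x) = 12 ⇒ μ = e^(12x).
(μ y)' = 2e^(24x) ⇒ μ y = (2/24)e^(24x) + C.
Divide by μ: y = (1/12)e^(12x) + Ce^(-12x).


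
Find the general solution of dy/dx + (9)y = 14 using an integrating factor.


P(x) = 9, Q(x) = 14; integrating factor μ = e^(9x).
(μ y)' = 14e^(9x) ⇒ μ y = (14/9)e^(9x) + C.
Divide by μ: y = 14/9 + Ce^(-9x).


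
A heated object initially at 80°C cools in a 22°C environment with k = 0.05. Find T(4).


Newton's law: dT/dt = -k(T - T_a) has solution T(t) = T_a + (T₀ - T_a)e^(-kt).
Plug in T_a = 22, T₀ = 80, k = 0.05, t = 4: T(4) = 22 + (58)e^(-0.20) ≈ 69.5°C.


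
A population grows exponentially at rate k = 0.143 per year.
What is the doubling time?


Exponential growth: P(t) = P₀ e^(0.143t). Set P(t)/P₀ = 2: e^(0.143t) = 2.
Solve: t = ln(2)/0.143 ≈ 4.85 years.


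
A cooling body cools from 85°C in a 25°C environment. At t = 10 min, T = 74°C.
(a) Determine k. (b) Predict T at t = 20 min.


Newton's law: T(t) = T_a + (T₀ - T_a)e^(-kt).
(a) Use T(10) = 74: (74 - 25)/(85 - 25) = e^(-k·10), so k = -ln(0.817)/10 ≈ 0.0203.
(b) Apply k to t = 20: T(20) = 25 + (60)e^(-0.405) ≈ 65.0°C.


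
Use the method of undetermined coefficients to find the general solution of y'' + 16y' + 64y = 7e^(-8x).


Characteristic polynomial (r + 8)² = 0; repeated root r = -8.
y_h = (C₁ + C₂x)e^(-8x). Forcing matches the repeated root (resonance), so try y_p = Ax² e^(-8x).
Substitute and solve for A: 2A = 7, so A = 7/2.
General solution: y = (C₁ + C₂x + (7/2)x²)e^(-8x).


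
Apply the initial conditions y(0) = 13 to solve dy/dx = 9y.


General solution of y' = 9y is y = Ce^(9x).
Apply y(0) = 13: C = 13.
Particular solution: y = 13e^(9x).


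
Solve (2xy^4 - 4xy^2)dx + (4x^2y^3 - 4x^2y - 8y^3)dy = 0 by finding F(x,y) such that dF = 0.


Check exactness: ∂M/∂y = 8xy^3 - 8xy and ∂N/∂x = 8xy^3 - 8xy; equal, so the equation is exact.
Integrate M with respect to x (treating y as constant): ∫M dx = x^2y^4 - 2x^2y^2 + h(y).
Differentiate w.r.t. y and set equal to N: the x-dependent terms already match, leaving h'(y) = -8y^3. Integrate: h(y) = -2y^4.
So F(x,y) = x^2y^4 - 2x^2y^2 - 2y^4.
General solution: x^2y^4 - 2x^2y^2 - 2y^4 = C.


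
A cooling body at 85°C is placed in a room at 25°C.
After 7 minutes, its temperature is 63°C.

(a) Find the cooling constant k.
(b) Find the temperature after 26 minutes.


Newton's law: T(t) = T_a + (T₀ - T_a)e^(-kt).
(a) Use T(7) = 63: (63 - 25)/(85 - 25) = e^(-k·7), so k = -ln(0.633)/7 ≈ 0.0653.
(b) Apply k to t = 26: T(26) = 25 + (60)e^(-1.697) ≈ 36.0°C.


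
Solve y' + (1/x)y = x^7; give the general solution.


P(x) = 1/x ⇒ μ = x^1.
(x^1 y)' = x^1·x^7 = x^8.
Integrate: x^1 y = x^9/(9) + C.
Solve for y: y = (1/9)x^8 + C/x^1.


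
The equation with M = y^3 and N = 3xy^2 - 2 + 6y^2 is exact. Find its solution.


Check exactness: ∂M/∂y = 3y^2 and ∂N/∂x = 3y^2; equal, so the equation is exact.
Integrate M with respect to x (treating y as constant): ∫M dx = xy^3 + h(y).
Differentiate w.r.t. y and set equal to N: the x-dependent terms already match, leaving h'(y) = -2 + 6y^2. Integrate: h(y) = -2y + 2y^3.
So F(x,y) = xy^3 - 2y + 2y^3.
General solution: xy^3 - 2y + 2y^3 = C.


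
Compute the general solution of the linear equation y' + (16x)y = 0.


P(x) = 16x ⇒ μ = e^(8x²).
Q(x) = 0 so μ y is constant: y = Ce^(-8x²).


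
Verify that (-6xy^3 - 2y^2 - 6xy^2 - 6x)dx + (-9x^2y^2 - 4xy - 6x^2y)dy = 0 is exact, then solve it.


Check exactness: ∂M/∂y = -18xy^2 - 4y - 12xy and ∂N/∂x = -18xy^2 - 4y - 12xy; equal, so the equation is exact.
Integrate M with respect to x (treating y as constant): ∫M dx = -3x^2y^3 - 2xy^2 - 3x^2y^2 - 3x^2 + h(y).
Differentiate w.r.t. y and set equal to N: all terms match, so h'(y) = 0 and h is a constant absorbed into C.
General solution: -3x^2y^3 - 2xy^2 - 3x^2y^2 - 3x^2 = C.


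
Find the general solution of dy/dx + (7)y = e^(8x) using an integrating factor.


P(x) = 7 ⇒ μ = e^(7x).
(μ y)' = e^(15x) ⇒ μ y = e^(15x)/15 + C.
Divide by μ: y = (1/15)e^(8x) + Ce^(-7x).


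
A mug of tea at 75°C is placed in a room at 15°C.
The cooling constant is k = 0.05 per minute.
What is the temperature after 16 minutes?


Newton's law: dT/dt = -k(T - T_a) has solution T(t) = T_a + (T₀ - T_a)e^(-kt).
Plug in T_a = 15, T₀ = 75, k = 0.05, t = 16: T(16) = 15 + (60)e^(-0.80) ≈ 42.0°C.


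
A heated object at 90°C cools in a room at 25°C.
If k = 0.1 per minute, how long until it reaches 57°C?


From T(t) = T_a + (T₀ - T_a)e^(-kt), set T(t) = 57:
(57 - 25) / (90 - 25) = e^(-0.1t), so t = -ln(0.492)/0.1 ≈ 7.1 minutes.


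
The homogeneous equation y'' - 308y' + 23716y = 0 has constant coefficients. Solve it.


Characteristic equation: r² - 308r + 23716 = 0, i.e. (r - 154)² = 0.
Repeated root r = 154; include an x factor for the second linearly independent solution.
General solution: y = (C₁ + C₂x)e^(154x).


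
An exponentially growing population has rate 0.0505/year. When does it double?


Exponential growth: P(t) = P₀ e^(0.0505t). Set P(t)/P₀ = 2: e^(0.0505t) = 2.
Solve: t = ln(2)/0.0505 ≈ 13.73 years.


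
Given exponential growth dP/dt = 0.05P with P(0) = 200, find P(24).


The ODE dP/dt = 0.05P has solution P(t) = P(0)e^(0.05t).
Substitute P(0) = 200 and t = 24: P(24) = 200 e^(1.20) ≈ 664.


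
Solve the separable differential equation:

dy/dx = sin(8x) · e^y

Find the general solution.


Separate: e^(-y) dy = sin(8x) dx.
Integrate: -e^(-y) = -(1/8)cos(8x) + C₀.
Rearrange: e^(-y) = (1/8)cos(8x) + C.


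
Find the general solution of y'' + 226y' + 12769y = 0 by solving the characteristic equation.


Characteristic equation: r² + 226r + 12769 = 0, i.e. (r + 113)² = 0.
Repeated root r = -113; include an x factor for the second linearly independent solution.
General solution: y = (C₁ + C₂x)e^(-113x).


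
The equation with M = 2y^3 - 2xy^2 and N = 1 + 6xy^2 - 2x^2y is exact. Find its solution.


Check exactness: ∂M/∂y = 6y^2 - 4xy and ∂N/∂x = 6y^2 - 4xy; equal, so the equation is exact.
Integrate M with respect to x (treating y as constant): ∫M dx = 2xy^3 - x^2y^2 + h(y).
Differentiate w.r.t. y and set equal to N: the x-dependent terms already match, leaving h'(y) = 1. Integrate: h(y) = y.
So F(x,y) = y + 2xy^3 - x^2y^2.
General solution: y + 2xy^3 - x^2y^2 = C.


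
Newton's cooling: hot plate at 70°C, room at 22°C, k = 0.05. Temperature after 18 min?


Newton's law: dT/dt = -k(T - T_a) has solution T(t) = T_a + (T₀ - T_a)e^(-kt).
Plug in T_a = 22, T₀ = 70, k = 0.05, t = 18: T(18) = 22 + (48)e^(-0.90) ≈ 41.5°C.


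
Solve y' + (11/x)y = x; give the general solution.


P(x) = 11/x ⇒ μ = x^11.
(x^11 y)' = x^12 ⇒ x^11 y = x^13/(13) + C.
Solve for y: y = (1/13)x^2 + C/x^11.


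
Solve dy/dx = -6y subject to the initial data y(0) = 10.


General solution of y' = -6y is y = Ce^(-6x).
Apply y(0) = 10: C = 10.
Particular solution: y = 10e^(-6x).


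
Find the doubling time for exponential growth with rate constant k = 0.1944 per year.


Exponential growth: P(t) = P₀ e^(0.1944t). Set P(t)/P₀ = 2: e^(0.1944t) = 2.
Solve: t = ln(2)/0.1944 ≈ 3.57 years.


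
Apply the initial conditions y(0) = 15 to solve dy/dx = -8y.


General solution of y' = -8y is y = Ce^(-8x).
Apply y(0) = 15: C = 15.
Particular solution: y = 15e^(-8x).


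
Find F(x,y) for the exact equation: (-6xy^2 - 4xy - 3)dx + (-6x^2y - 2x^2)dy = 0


Check exactness: ∂M/∂y = -12xy - 4x and ∂N/∂x = -12xy - 4x; equal, so the equation is exact.
Integrate M with respect to x (treating y as constant): ∫M dx = -3x^2y^2 - 2x^2y - 3x + h(y).
Differentiate w.r.t. y and set equal to N: all terms match, so h'(y) = 0 and h is a constant absorbed into C.
General solution: -3x^2y^2 - 2x^2y - 3x = C.


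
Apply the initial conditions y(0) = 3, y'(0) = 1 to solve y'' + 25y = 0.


Characteristic roots of r² + 25 = 0 are ±5i, so y = C₁cos(5x) + C₂sin(5x).
Apply y(0) = 3: C₁ = 3. Differentiate and apply y'(0) = 1: 5·C₂ = 1, so C₂ = 1/5.
Particular solution: y = 3cos(5x) + (1/5)sin(5x).


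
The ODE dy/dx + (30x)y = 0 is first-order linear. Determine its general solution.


P(x) = 30x ⇒ μ = e^(15x²).
Q(x) = 0 so μ y is constant: y = Ce^(-15x²).


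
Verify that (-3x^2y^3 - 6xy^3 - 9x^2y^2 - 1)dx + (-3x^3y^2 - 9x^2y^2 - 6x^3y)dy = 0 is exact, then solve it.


Check exactness: ∂M/∂y = -9x^2y^2 - 18xy^2 - 18x^2y and ∂N/∂x = -9x^2y^2 - 18xy^2 - 18x^2y; equal, so the equation is exact.
Integrate M with respect to x (treating y as constant): ∫M dx = -x^3y^3 - 3x^2y^3 - 3x^3y^2 - x + h(y).
Differentiate w.r.t. y and set equal to N: all terms match, so h'(y) = 0 and h is a constant absorbed into C.
General solution: -x^3y^3 - 3x^2y^3 - 3x^3y^2 - x = C.


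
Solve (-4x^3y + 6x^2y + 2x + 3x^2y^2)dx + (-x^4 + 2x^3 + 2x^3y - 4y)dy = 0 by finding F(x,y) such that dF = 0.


Check exactness: ∂M/∂y = -4x^3 + 6x^2 + 6x^2y and ∂N/∂x = -4x^3 + 6x^2 + 6x^2y; equal, so the equation is exact.
Integrate M with respect to x (treating y as constant): ∫M dx = -x^4y + 2x^3y + x^2 + x^3y^2 + h(y).
Differentiate w.r.t. y and set equal to N: the x-dependent terms already match, leaving h'(y) = -4y. Integrate: h(y) = -2y^2.
So F(x,y) = -x^4y + 2x^3y + x^2 + x^3y^2 - 2y^2.
General solution: -x^4y + 2x^3y + x^2 + x^3y^2 - 2y^2 = C.


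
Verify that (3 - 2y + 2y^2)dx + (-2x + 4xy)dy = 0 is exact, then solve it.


Check exactness: ∂M/∂y = -2 + 4y and ∂N/∂x = -2 + 4y; equal, so the equation is exact.
Integrate M with respect to x (treating y as constant): ∫M dx = 3x - 2xy + 2xy^2 + h(y).
Differentiate w.r.t. y and set equal to N: all terms match, so h'(y) = 0 and h is a constant absorbed into C.
General solution: 3x - 2xy + 2xy^2 = C.


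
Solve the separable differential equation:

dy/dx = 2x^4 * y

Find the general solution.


Separate variables: dy/y = 2x^4 dx.
Integrate: ln|y| = (2/5)x^5 + C₀.
Exponentiate: y = Ce^((2/5)x^5).


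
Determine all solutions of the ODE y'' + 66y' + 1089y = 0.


Characteristic equation: r² + 66r + 1089 = 0, i.e. (r + 33)² = 0.
Repeated root r = -33; include an x factor for the second linearly independent solution.
General solution: y = (C₁ + C₂x)e^(-33x).


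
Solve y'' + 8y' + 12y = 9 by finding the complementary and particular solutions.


Characteristic roots of r² + 8r + 12 = 0 are -2, -6.
y_h = C₁e^(-2x) + C₂e^(-6x).
Constant forcing; try y_p = A. Then 12A = 9 ⇒ A = 3/4.
General solution: y = C₁e^(-2x) + C₂e^(-6x) + 3/4.


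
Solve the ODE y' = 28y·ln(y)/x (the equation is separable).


Separate: dy/[y ln(y)] = 28 dx/x.
Substitute u = ln(y): du/u = 28 dx/x.
Integrate: ln|ln(y)| = 28ln|x| + C₀, hence ln(y) = C·x^28.


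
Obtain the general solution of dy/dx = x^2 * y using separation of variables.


Separate variables: dy/y = x^2 dx.
Integrate: ln|y| = (1/3)x^3 + C₀.
Exponentiate: y = Ce^((1/3)x^3).


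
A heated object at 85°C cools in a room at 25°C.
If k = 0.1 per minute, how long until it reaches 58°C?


From T(t) = T_a + (T₀ - T_a)e^(-kt), set T(t) = 58:
(58 - 25) / (85 - 25) = e^(-0.1t), so t = -ln(0.550)/0.1 ≈ 6.0 minutes.


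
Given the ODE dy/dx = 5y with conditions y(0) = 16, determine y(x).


General solution of y' = 5y is y = Ce^(5x).
Apply y(0) = 16: C = 16.
Particular solution: y = 16e^(5x).


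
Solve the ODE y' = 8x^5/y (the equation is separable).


Separate variables: y dy = 8x^5 dx.
Integrate both sides: y²/2 = (4/3)x^6 + C₀.
Multiply by 2: y² = (8/3)x^6 + C.


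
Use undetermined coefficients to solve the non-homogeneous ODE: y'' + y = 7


Homogeneous part: r² + 1 = 0 ⇒ r = ±1i, so y_h = C₁cos(x) + C₂sin(x).
Try constant y_p = A; plug in: 1A = 7 ⇒ A = 7.
General solution: y = C₁cos(x) + C₂sin(x) + 7.


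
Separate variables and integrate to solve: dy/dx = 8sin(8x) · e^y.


Separate: e^(-y) dy = 8sin(8x) dx.
Integrate: -e^(-y) = -cos(8x) + C₀.
Rearrange: e^(-y) = cos(8x) + C.


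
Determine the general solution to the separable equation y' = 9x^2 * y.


Separate variables: dy/y = 9x^2 dx.
Integrate: ln|y| = 3x^3 + C₀.
Exponentiate: y = Ce^(3x^3).


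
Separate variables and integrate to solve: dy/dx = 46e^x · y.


Separate variables: dy/y = 46e^x dx.
Integrate: ln|y| = 46e^x + C₀.
Exponentiate: y = Ce^(46e^x).


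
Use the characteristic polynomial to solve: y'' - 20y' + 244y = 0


Characteristic equation: r² - 20r + 244 = 0.
Discriminant is negative; roots r = 10 ± 12i (complex conjugate pair).
General solution uses e^(α x)(C₁ cos(β x) + C₂ sin(β x)): y = e^(10x)(C₁cos(12x) + C₂sin(12x)).


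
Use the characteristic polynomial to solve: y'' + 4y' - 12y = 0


Characteristic equation: r² + 4r - 12 = 0.
Factor: (r + 6)(r - 2) = 0 ⇒ r = -6, 2 (distinct real).
General solution: y = C₁e^(-6x) + C₂e^(2x).


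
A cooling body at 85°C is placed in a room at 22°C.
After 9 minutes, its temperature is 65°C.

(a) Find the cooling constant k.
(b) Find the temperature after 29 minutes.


Newton's law: T(t) = T_a + (T₀ - T_a)e^(-kt).
(a) Use T(9) = 65: (65 - 22)/(85 - 22) = e^(-k·9), so k = -ln(0.683)/9 ≈ 0.0424.
(b) Apply k to t = 29: T(29) = 22 + (63)e^(-1.231) ≈ 40.4°C.


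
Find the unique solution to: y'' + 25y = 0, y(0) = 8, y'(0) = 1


Characteristic roots of r² + 25 = 0 are ±5i, so y = C₁cos(5x) + C₂sin(5x).
Apply y(0) = 8: C₁ = 8. Differentiate and apply y'(0) = 1: 5·C₂ = 1, so C₂ = 1/5.
Particular solution: y = 8cos(5x) + (1/5)sin(5x).


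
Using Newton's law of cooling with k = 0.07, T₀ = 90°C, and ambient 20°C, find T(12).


Newton's law: dT/dt = -k(T - T_a) has solution T(t) = T_a + (T₀ - T_a)e^(-kt).
Plug in T_a = 20, T₀ = 90, k = 0.07, t = 12: T(12) = 20 + (70)e^(-0.84) ≈ 50.2°C.


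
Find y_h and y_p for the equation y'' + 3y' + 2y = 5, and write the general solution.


Characteristic roots of r² + 3r + 2 = 0 are -1, -2.
y_h = C₁e^(-x) + C₂e^(-2x).
Constant forcing; try y_p = A. Then 2A = 5 ⇒ A = 5/2.
General solution: y = C₁e^(-x) + C₂e^(-2x) + 5/2.


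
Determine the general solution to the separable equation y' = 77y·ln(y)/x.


Separate: dy/[y ln(y)] = 77 dx/x.
Substitute u = ln(y): du/u = 77 dx/x.
Integrate: ln|ln(y)| = 77ln|x| + C₀, hence ln(y) = C·x^77.


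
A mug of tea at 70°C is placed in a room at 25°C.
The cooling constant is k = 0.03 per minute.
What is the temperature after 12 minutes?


Newton's law: dT/dt = -k(T - T_a) has solution T(t) = T_a + (T₀ - T_a)e^(-kt).
Plug in T_a = 25, T₀ = 70, k = 0.03, t = 12: T(12) = 25 + (45)e^(-0.36) ≈ 56.4°C.


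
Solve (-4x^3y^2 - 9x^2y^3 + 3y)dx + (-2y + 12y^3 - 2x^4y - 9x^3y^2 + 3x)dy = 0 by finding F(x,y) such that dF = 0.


Check exactness: ∂M/∂y = -8x^3y - 27x^2y^2 + 3 and ∂N/∂x = -8x^3y - 27x^2y^2 + 3; equal, so the equation is exact.
Integrate M with respect to x (treating y as constant): ∫M dx = -x^4y^2 - 3x^3y^3 + 3xy + h(y).
Differentiate w.r.t. y and set equal to N: the x-dependent terms already match, leaving h'(y) = -2y + 12y^3. Integrate: h(y) = -y^2 + 3y^4.
So F(x,y) = -y^2 + 3y^4 - x^4y^2 - 3x^3y^3 + 3xy.
General solution: -y^2 + 3y^4 - x^4y^2 - 3x^3y^3 + 3xy = C.


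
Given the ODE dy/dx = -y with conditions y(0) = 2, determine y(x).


General solution of y' = -y is y = Ce^(-x).
Apply y(0) = 2: C = 2.
Particular solution: y = 2e^(-x).


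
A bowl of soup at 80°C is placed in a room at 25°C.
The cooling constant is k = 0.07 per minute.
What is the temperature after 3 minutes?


Newton's law: dT/dt = -k(T - T_a) has solution T(t) = T_a + (T₀ - T_a)e^(-kt).
Plug in T_a = 25, T₀ = 80, k = 0.07, t = 3: T(3) = 25 + (55)e^(-0.21) ≈ 69.6°C.


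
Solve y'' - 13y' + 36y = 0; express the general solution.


Characteristic equation: r² - 13r + 36 = 0.
Factor: (r - 9)(r - 4) = 0 ⇒ r = 9, 4 (distinct real).
General solution: y = C₁e^(9x) + C₂e^(4x).


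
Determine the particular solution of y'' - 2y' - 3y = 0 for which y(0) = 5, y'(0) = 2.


Characteristic roots of r² - 2r - 3 = 0 are -1, 3.
General solution y = c₁ e^(-x) + c₂ e^(3x).
Apply y(0) = 5: c₁ + c₂ = 5. Apply y'(0) = 2: -1 c₁ + 3 c₂ = 2.
Solve: c₁ = 13/4, c₂ = 7/4.
Particular solution: y = (13/4)e^(-x) + (7/4)e^(3x).


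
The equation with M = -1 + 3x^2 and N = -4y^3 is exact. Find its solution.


Check exactness: ∂M/∂y = 0 and ∂N/∂x = 0; equal, so the equation is exact.
Integrate M with respect to x (treating y as constant): ∫M dx = -x + x^3 + h(y).
Differentiate w.r.t. y and set equal to N: the x-dependent terms already match, leaving h'(y) = -4y^3. Integrate: h(y) = -y^4.
So F(x,y) = -y^4 - x + x^3.
General solution: -y^4 - x + x^3 = C.


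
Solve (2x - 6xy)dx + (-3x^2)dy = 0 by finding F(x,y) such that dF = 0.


Check exactness: ∂M/∂y = -6x and ∂N/∂x = -6x; equal, so the equation is exact.
Integrate M with respect to x (treating y as constant): ∫M dx = x^2 - 3x^2y + h(y).
Differentiate w.r.t. y and set equal to N: all terms match, so h'(y) = 0 and h is a constant absorbed into C.
General solution: x^2 - 3x^2y = C.


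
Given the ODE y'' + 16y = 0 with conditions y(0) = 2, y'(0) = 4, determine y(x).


Characteristic roots of r² + 16 = 0 are ±4i, so y = C₁cos(4x) + C₂sin(4x).
Apply y(0) = 2: C₁ = 2. Differentiate and apply y'(0) = 4: 4·C₂ = 4, so C₂ = 1.
Particular solution: y = 2cos(4x) + sin(4x).


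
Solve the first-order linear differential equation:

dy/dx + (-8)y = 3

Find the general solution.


P(x) = -8 ⇒ μ = e^(-8x).
(μ y)' = 3e^(-8x) ⇒ μ y = -(3/8)e^(-8x) + C.
Divide by μ: y = -3/8 + Ce^(8x).
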